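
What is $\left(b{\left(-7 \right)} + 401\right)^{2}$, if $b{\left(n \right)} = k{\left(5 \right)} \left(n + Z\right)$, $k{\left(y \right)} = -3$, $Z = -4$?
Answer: $188356$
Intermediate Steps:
$b{\left(n \right)} = 12 - 3 n$ ($b{\left(n \right)} = - 3 \left(n - 4\right) = - 3 \left(-4 + n\right) = 12 - 3 n$)
$\left(b{\left(-7 \right)} + 401\right)^{2} = \left(\left(12 - -21\right) + 401\right)^{2} = \left(\left(12 + 21\right) + 401\right)^{2} = \left(33 + 401\right)^{2} = 434^{2} = 188356$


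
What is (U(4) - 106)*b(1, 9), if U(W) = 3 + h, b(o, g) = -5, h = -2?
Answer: 525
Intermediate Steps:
U(W) = 1 (U(W) = 3 - 2 = 1)
(U(4) - 106)*b(1, 9) = (1 - 106)*(-5) = -105*(-5) = 525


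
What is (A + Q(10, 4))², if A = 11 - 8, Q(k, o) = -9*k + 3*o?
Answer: 5625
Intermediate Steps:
A = 3
(A + Q(10, 4))² = (3 + (-9*10 + 3*4))² = (3 + (-90 + 12))² = (3 - 78)² = (-75)² = 5625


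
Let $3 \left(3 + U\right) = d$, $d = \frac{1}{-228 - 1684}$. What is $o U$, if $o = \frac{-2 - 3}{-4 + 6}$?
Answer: $\frac{86045}{11472} \approx 7.5004$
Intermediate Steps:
$d = - \frac{1}{1912}$ ($d = \frac{1}{-1912} = - \frac{1}{1912} \approx -0.00052301$)
$o = - \frac{5}{2} \approx -2.5$
$U = - \frac{17209}{5736}$ ($U = -3 + \frac{1}{3} \left(- \frac{1}{1912}\right) = -3 - \frac{1}{5736} = - \frac{17209}{5736} \approx -3.0002$)
$o U = \left(- \frac{5}{2}\right) \left(- \frac{17209}{5736}\right) = \frac{86045}{11472}$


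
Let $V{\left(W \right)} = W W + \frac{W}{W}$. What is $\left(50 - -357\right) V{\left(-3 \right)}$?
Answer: $4070$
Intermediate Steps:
$V{\left(W \right)} = 1 + W^{2}$ ($V{\left(W \right)} = W^{2} + 1 = 1 + W^{2}$)
$\left(50 - -357\right) V{\left(-3 \right)} = \left(50 - -357\right) \left(1 + \left(-3\right)^{2}\right) = \left(50 + 357\right) \left(1 + 9\right) = 407 \cdot 10 = 4070$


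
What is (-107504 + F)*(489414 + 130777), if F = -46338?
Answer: -95411423822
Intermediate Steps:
(-107504 + F)*(489414 + 130777) = (-107504 - 46338)*(489414 + 130777) = -153842*620191 = -95411423822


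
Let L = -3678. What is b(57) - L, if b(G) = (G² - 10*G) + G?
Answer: 6414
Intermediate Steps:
b(G) = G² - 9*G
b(57) - L = 57*(-9 + 57) - 1*(-3678) = 57*48 + 3678 = 2736 + 3678 = 6414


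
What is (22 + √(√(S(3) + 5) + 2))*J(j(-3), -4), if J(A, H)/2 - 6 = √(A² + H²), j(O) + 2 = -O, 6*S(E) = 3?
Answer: (6 + √17)*(44 + √(8 + 2*√22)) ≈ 487.62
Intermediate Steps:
S(E) = ½ (S(E) = (⅙)*3 = ½)
j(O) = -2 - O
J(A, H) = 12 + 2*√(A² + H²)
(22 + √(√(S(3) + 5) + 2))*J(j(-3), -4) = (22 + √(√(½ + 5) + 2))*(12 + 2*√((-2 - 1*(-3))² + (-4)²)) = (22 + √(√(11/2) + 2))*(12 + 2*√((-2 + 3)² + 16)) = (22 + √(√22/2 + 2))*(12 + 2*√(1² + 16)) = (22 + √(2 + √22/2))*(12 + 2*√(1 + 16)) = (22 + √(2 + √22/2))*(12 + 2*√17) = (12 + 2*√17)*(22 + √(2 + √22/2))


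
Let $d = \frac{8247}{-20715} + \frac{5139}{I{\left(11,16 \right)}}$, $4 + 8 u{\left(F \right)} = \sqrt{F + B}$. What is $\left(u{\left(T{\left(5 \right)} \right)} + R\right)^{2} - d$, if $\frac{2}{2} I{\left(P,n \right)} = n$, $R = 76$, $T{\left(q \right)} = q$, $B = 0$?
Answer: $\frac{2377325761}{441920} + \frac{151 \sqrt{5}}{8} \approx 5421.7$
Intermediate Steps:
$I{\left(P,n \right)} = n$
$u{\left(F \right)} = - \frac{1}{2} + \frac{\sqrt{F}}{8}$ ($u{\left(F \right)} = - \frac{1}{2} + \frac{\sqrt{F + 0}}{8} = - \frac{1}{2} + \frac{\sqrt{F}}{8}$)
$d = \frac{35440811}{110480}$ ($d = \frac{8247}{-20715} + \frac{5139}{16} = 8247 \left(- \frac{1}{20715}\right) + 5139 \cdot \frac{1}{16} = - \frac{2749}{6905} + \frac{5139}{16} = \frac{35440811}{110480} \approx 320.79$)
$\left(u{\left(T{\left(5 \right)} \right)} + R\right)^{2} - d = \left(\left(- \frac{1}{2} + \frac{\sqrt{5}}{8}\right) + 76\right)^{2} - \frac{35440811}{110480} = \left(\frac{151}{2} + \frac{\sqrt{5}}{8}\right)^{2} - \frac{35440811}{110480} = - \frac{35440811}{110480} + \left(\frac{151}{2} + \frac{\sqrt{5}}{8}\right)^{2}$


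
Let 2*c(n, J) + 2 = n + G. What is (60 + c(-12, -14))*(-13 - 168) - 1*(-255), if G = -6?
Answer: -8795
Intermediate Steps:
c(n, J) = -4 + n/2 (c(n, J) = -1 + (n - 6)/2 = -1 + (-6 + n)/2 = -1 + (-3 + n/2) = -4 + n/2)
(60 + c(-12, -14))*(-13 - 168) - 1*(-255) = (60 + (-4 + (½)*(-12)))*(-13 - 168) - 1*(-255) = (60 + (-4 - 6))*(-181) + 255 = (60 - 10)*(-181) + 255 = 50*(-181) + 255 = -9050 + 255 = -8795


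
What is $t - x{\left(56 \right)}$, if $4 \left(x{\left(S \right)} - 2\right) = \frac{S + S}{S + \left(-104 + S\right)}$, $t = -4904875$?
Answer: $- \frac{9809761}{2} \approx -4.9049 \cdot 10^{6}$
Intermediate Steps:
$x{\left(S \right)} = 2 + \frac{S}{2 \left(-104 + 2 S\right)}$ ($x{\left(S \right)} = 2 + \frac{\left(S + S\right) \frac{1}{S + \left(-104 + S\right)}}{4} = 2 + \frac{2 S \frac{1}{-104 + 2 S}}{4} = 2 + \frac{S}{2 \left(-104 + 2 S\right)}$)
$t - x{\left(56 \right)} = -4904875 - \frac{-416 + 9 \cdot 56}{4 \left(-52 + 56\right)} = -4904875 - \frac{-416 + 504}{4 \cdot 4} = -4904875 - \frac{1}{4} \cdot \frac{1}{4} \cdot 88 = -4904875 - \frac{11}{2} = - \frac{9809761}{2}$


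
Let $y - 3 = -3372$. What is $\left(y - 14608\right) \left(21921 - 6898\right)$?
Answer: $-270068471$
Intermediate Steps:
$y = -3369$ ($y = 3 - 3372 = -3369$)
$\left(y - 14608\right) \left(21921 - 6898\right) = \left(-3369 - 14608\right) \left(21921 - 6898\right) = \left(-17977\right) 15023 = -270068471$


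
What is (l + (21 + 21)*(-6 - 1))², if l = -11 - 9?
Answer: 98596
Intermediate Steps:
l = -20
(l + (21 + 21)*(-6 - 1))² = (-20 + (21 + 21)*(-6 - 1))² = (-20 + 42*(-7))² = (-20 - 294)² = (-314)² = 98596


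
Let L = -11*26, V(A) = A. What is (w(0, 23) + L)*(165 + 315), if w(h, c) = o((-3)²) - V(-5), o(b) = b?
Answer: -130560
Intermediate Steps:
w(h, c) = 14 (w(h, c) = (-3)² - 1*(-5) = 9 + 5 = 14)
L = -286
(w(0, 23) + L)*(165 + 315) = (14 - 286)*(165 + 315) = -272*480 = -130560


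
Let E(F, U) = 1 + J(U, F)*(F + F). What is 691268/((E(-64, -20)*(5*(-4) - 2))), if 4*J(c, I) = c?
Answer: -345634/7051 ≈ -49.019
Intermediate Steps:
J(c, I) = c/4
E(F, U) = 1 + F*U/2 (E(F, U) = 1 + (U/4)*(F + F) = 1 + (U/4)*(2*F) = 1 + F*U/2)
691268/((E(-64, -20)*(5*(-4) - 2))) = 691268/(((1 + (1/2)*(-64)*(-20))*(5*(-4) - 2))) = 691268/(((1 + 640)*(-20 - 2))) = 691268/((641*(-22))) = 691268/(-14102) = 691268*(-1/14102) = -345634/7051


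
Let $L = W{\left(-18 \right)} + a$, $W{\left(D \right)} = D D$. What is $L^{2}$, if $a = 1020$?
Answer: $1806336$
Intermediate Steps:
$W{\left(D \right)} = D^{2}$
$L = 1344$ ($L = \left(-18\right)^{2} + 1020 = 324 + 1020 = 1344$)
$L^{2} = 1344^{2} = 1806336$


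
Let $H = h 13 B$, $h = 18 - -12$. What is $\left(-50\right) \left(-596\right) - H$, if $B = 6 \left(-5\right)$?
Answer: $41500$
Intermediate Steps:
$h = 30$ ($h = 18 + 12 = 30$)
$B = -30$
$H = -11700$ ($H = 30 \cdot 13 \left(-30\right) = 390 \left(-30\right) = -11700$)
$\left(-50\right) \left(-596\right) - H = \left(-50\right) \left(-596\right) - -11700 = 29800 + 11700 = 41500$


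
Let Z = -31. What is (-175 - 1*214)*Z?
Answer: 12059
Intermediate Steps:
(-175 - 1*214)*Z = (-175 - 1*214)*(-31) = (-175 - 214)*(-31) = -389*(-31) = 12059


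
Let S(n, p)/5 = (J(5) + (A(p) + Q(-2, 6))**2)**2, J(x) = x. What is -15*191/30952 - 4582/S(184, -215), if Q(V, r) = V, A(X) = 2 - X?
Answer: -7653929153641/82688767101000 ≈ -0.092563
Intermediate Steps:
S(n, p) = 5*(5 + p**2)**2 (S(n, p) = 5*(5 + ((2 - p) - 2)**2)**2 = 5*(5 + (-p)**2)**2 = 5*(5 + p**2)**2)
-15*191/30952 - 4582/S(184, -215) = -15*191/30952 - 4582*1/(5*(5 + (-215)**2)**2) = -2865*1/30952 - 4582*1/(5*(5 + 46225)**2) = -2865/30952 - 4582/(5*46230**2) = -2865/30952 - 4582/(5*2137212900) = -2865/30952 - 4582/10686064500 = -2865/30952 - 4582*1/10686064500 = -2865/30952 - 2291/5343032250 = -7653929153641/82688767101000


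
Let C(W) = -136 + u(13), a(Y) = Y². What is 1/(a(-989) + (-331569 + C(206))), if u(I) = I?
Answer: 1/646429 ≈ 1.5470e-6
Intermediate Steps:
C(W) = -123 (C(W) = -136 + 13 = -123)
1/(a(-989) + (-331569 + C(206))) = 1/((-989)² + (-331569 - 123)) = 1/(978121 - 331692) = 1/646429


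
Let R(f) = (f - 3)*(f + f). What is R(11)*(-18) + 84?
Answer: -3084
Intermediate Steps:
R(f) = 2*f*(-3 + f) (R(f) = (-3 + f)*(2*f) = 2*f*(-3 + f))
R(11)*(-18) + 84 = (2*11*(-3 + 11))*(-18) + 84 = (2*11*8)*(-18) + 84 = 176*(-18) + 84 = -3168 + 84 = -3084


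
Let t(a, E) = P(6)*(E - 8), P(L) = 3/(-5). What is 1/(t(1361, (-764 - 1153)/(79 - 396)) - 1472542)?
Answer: -1585/2333977213 ≈ -6.7910e-7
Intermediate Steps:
P(L) = -3/5 (P(L) = 3*(-1/5) = -3/5)
t(a, E) = 24/5 - 3*E/5 (t(a, E) = -3*(E - 8)/5 = -3*(-8 + E)/5 = 24/5 - 3*E/5)
1/(t(1361, (-764 - 1153)/(79 - 396)) - 1472542) = 1/((24/5 - 3*(-764 - 1153)/(5*(79 - 396))) - 1472542) = 1/((24/5 - (-5751)/(5*(-317))) - 1472542) = 1/((24/5 - (-5751)*(-1)/(5*317)) - 1472542) = 1/((24/5 - 3/5*1917/317) - 1472542) = 1/((24/5 - 5751/1585) - 1472542) = 1/(1857/1585 - 1472542) = 1/(-2333977213/1585) = -1585/2333977213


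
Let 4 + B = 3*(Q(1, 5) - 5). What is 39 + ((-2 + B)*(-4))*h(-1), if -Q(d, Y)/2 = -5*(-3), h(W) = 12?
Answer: 5367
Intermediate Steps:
Q(d, Y) = -30 (Q(d, Y) = -(-10)*(-3) = -2*15 = -30)
B = -109 (B = -4 + 3*(-30 - 5) = -4 + 3*(-35) = -4 - 105 = -109)
39 + ((-2 + B)*(-4))*h(-1) = 39 + ((-2 - 109)*(-4))*12 = 39 - 111*(-4)*12 = 39 + 444*12 = 39 + 5328 = 5367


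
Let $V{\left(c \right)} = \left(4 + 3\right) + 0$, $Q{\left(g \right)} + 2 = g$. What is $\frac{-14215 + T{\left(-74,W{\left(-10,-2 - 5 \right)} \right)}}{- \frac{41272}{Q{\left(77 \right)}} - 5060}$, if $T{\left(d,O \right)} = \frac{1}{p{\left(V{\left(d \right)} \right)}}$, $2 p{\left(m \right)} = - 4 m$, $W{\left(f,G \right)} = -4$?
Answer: $\frac{14925825}{5890808} \approx 2.5337$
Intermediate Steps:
$Q{\left(g \right)} = -2 + g$
$V{\left(c \right)} = 7$ ($V{\left(c \right)} = 7 + 0 = 7$)
$p{\left(m \right)} = - 2 m$ ($p{\left(m \right)} = \frac{\left(-4\right) m}{2} = - 2 m$)
$T{\left(d,O \right)} = - \frac{1}{14}$ ($T{\left(d,O \right)} = \frac{1}{\left(-2\right) 7} = \frac{1}{-14} = - \frac{1}{14}$)
$\frac{-14215 + T{\left(-74,W{\left(-10,-2 - 5 \right)} \right)}}{- \frac{41272}{Q{\left(77 \right)}} - 5060} = \frac{-14215 - \frac{1}{14}}{- \frac{41272}{-2 + 77} - 5060} = - \frac{199011}{14 \left(- \frac{41272}{75} - 5060\right)} = - \frac{199011}{14 \left(- \frac{420772}{75}\right)} = \left(- \frac{199011}{14}\right) \left(- \frac{75}{420772}\right) = \frac{14925825}{5890808}$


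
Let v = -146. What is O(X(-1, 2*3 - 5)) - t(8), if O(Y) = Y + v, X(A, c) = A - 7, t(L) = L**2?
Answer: -218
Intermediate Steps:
X(A, c) = -7 + A
O(Y) = -146 + Y (O(Y) = Y - 146 = -146 + Y)
O(X(-1, 2*3 - 5)) - t(8) = (-146 + (-7 - 1)) - 1*8**2 = (-146 - 8) - 1*64 = -154 - 64 = -218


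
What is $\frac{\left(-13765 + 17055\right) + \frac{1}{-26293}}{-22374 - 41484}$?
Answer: $- \frac{86503969}{1679018394} \approx -0.051521$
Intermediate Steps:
$\frac{\left(-13765 + 17055\right) + \frac{1}{-26293}}{-22374 - 41484} = \frac{3290 - \frac{1}{26293}}{-63858} = \frac{86503969}{26293} \left(- \frac{1}{63858}\right) = - \frac{86503969}{1679018394}$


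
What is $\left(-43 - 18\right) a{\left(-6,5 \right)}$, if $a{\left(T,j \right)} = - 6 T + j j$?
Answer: $-3721$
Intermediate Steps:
$a{\left(T,j \right)} = j^{2} - 6 T$ ($a{\left(T,j \right)} = - 6 T + j^{2} = j^{2} - 6 T$)
$\left(-43 - 18\right) a{\left(-6,5 \right)} = \left(-43 - 18\right) \left(5^{2} - -36\right) = - 61 \left(25 + 36\right) = \left(-61\right) 61 = -3721$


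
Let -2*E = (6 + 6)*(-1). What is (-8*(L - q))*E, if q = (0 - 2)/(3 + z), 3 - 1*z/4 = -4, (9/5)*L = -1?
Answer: 2192/93 ≈ 23.570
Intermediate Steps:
L = -5/9 (L = (5/9)*(-1) = -5/9 ≈ -0.55556)
z = 28 (z = 12 - 4*(-4) = 12 + 16 = 28)
E = 6 (E = -(6 + 6)*(-1)/2 = -6*(-1) = -1/2*(-12) = 6)
q = -2/31 (q = (0 - 2)/(3 + 28) = -2/31 ≈ -0.064516)
(-8*(L - q))*E = -8*(-5/9 - 1*(-2/31))*6 = -8*(-5/9 + 2/31)*6 = -8*(-137/279)*6 = (1096/279)*6 = 2192/93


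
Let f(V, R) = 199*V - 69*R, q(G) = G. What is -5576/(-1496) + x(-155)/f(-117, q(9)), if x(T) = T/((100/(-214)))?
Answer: 9764153/2629440 ≈ 3.7134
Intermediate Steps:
x(T) = -107*T/50 (x(T) = T/((100*(-1/214))) = T/(-50/107) = T*(-107/50) = -107*T/50)
f(V, R) = -69*R + 199*V
-5576/(-1496) + x(-155)/f(-117, q(9)) = -5576/(-1496) + (-107/50*(-155))/(-69*9 + 199*(-117)) = -5576*(-1/1496) + 3317/(10*(-621 - 23283)) = 41/11 + (3317/10)/(-23904) = 41/11 + (3317/10)*(-1/23904) = 41/11 - 3317/239040 = 9764153/2629440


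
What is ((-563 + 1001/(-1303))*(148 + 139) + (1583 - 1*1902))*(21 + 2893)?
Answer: -615562064118/1303 ≈ -4.7242e+8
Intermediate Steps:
((-563 + 1001/(-1303))*(148 + 139) + (1583 - 1*1902))*(21 + 2893) = ((-563 + 1001*(-1/1303))*287 + (1583 - 1902))*2914 = ((-563 - 1001/1303)*287 - 319)*2914 = (-734590/1303*287 - 319)*2914 = (-210827330/1303 - 319)*2914 = -211242987/1303*2914 = -615562064118/1303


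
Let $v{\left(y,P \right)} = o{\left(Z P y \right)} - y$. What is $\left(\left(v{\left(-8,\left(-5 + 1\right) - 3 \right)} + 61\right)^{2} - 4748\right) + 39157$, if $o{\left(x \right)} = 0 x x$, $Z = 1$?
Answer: $39170$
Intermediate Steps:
$o{\left(x \right)} = 0$ ($o{\left(x \right)} = 0 x = 0$)
$v{\left(y,P \right)} = - y$ ($v{\left(y,P \right)} = 0 - y = - y$)
$\left(\left(v{\left(-8,\left(-5 + 1\right) - 3 \right)} + 61\right)^{2} - 4748\right) + 39157 = \left(\left(\left(-1\right) \left(-8\right) + 61\right)^{2} - 4748\right) + 39157 = \left(\left(8 + 61\right)^{2} - 4748\right) + 39157 = \left(69^{2} - 4748\right) + 39157 = \left(4761 - 4748\right) + 39157 = 13 + 39157 = 39170$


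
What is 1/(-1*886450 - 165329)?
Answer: -1/1051779 ≈ -9.5077e-7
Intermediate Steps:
1/(-1*886450 - 165329) = 1/(-886450 - 165329) = 1/(-1051779) = -1/1051779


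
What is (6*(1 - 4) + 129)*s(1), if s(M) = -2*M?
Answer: -222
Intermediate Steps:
(6*(1 - 4) + 129)*s(1) = (6*(1 - 4) + 129)*(-2*1) = (6*(-3) + 129)*(-2) = (-18 + 129)*(-2) = 111*(-2) = -222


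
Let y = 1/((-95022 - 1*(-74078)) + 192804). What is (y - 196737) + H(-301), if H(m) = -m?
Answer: -33759490959/171860 ≈ -1.9644e+5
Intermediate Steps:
y = 1/171860 (y = 1/((-95022 + 74078) + 192804) = 1/(-20944 + 192804) = 1/171860 ≈ 5.8187e-6)
(y - 196737) + H(-301) = (1/171860 - 196737) - 1*(-301) = -33811220819/171860 + 301 = -33759490959/171860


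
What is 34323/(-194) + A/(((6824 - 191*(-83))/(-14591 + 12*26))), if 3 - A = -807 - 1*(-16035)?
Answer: 13798941893/1466446 ≈ 9409.8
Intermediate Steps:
A = -15225 (A = 3 - (-807 - 1*(-16035)) = 3 - (-807 + 16035) = 3 - 1*15228 = 3 - 15228 = -15225)
34323/(-194) + A/(((6824 - 191*(-83))/(-14591 + 12*26))) = 34323/(-194) - 15225*(-14591 + 12*26)/(6824 - 191*(-83)) = 34323*(-1/194) - 15225*(-14591 + 312)/(6824 + 15853) = -34323/194 - 15225/(22677/(-14279)) = -34323/194 - 15225/(22677*(-1/14279)) = -34323/194 - 15225/(-22677/14279) = -34323/194 - 15225*(-14279/22677) = -34323/194 + 72465925/7559 = 13798941893/1466446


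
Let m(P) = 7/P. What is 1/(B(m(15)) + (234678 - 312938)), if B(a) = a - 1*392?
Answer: -15/1179773 ≈ -1.2714e-5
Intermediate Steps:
B(a) = -392 + a (B(a) = a - 392 = -392 + a)
1/(B(m(15)) + (234678 - 312938)) = 1/((-392 + 7/15) + (234678 - 312938)) = 1/((-392 + 7*(1/15)) - 78260) = 1/((-392 + 7/15) - 78260) = 1/(-5873/15 - 78260) = 1/(-1179773/15) = -15/1179773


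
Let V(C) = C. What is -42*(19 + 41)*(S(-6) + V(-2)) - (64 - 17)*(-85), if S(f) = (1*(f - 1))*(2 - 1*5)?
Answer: -43885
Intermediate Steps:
S(f) = 3 - 3*f (S(f) = (1*(-1 + f))*(2 - 5) = (-1 + f)*(-3) = 3 - 3*f)
-42*(19 + 41)*(S(-6) + V(-2)) - (64 - 17)*(-85) = -42*(19 + 41)*((3 - 3*(-6)) - 2) - (64 - 17)*(-85) = -2520*((3 + 18) - 2) - 47*(-85) = -2520*(21 - 2) - 1*(-3995) = -2520*19 + 3995 = -42*1140 + 3995 = -47880 + 3995 = -43885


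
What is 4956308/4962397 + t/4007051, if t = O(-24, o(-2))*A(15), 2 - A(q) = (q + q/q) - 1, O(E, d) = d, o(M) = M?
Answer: 19860307950030/19884577861247 ≈ 0.99878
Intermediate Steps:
A(q) = 2 - q (A(q) = 2 - ((q + q/q) - 1) = 2 - ((q + 1) - 1) = 2 - ((1 + q) - 1) = 2 - q)
t = 26 (t = -2*(2 - 1*15) = -2*(2 - 15) = -2*(-13) = 26)
4956308/4962397 + t/4007051 = 4956308/4962397 + 26/4007051 = 19860307950030/19884577861247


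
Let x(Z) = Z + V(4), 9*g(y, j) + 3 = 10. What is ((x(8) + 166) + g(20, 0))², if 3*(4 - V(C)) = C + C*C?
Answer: 2399401/81 ≈ 29622.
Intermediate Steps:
g(y, j) = 7/9 (g(y, j) = -⅓ + (⅑)*10 = -⅓ + 10/9 = 7/9)
V(C) = 4 - C/3 - C²/3 (V(C) = 4 - (C + C*C)/3 = 4 - (C + C²)/3 = 4 + (-C/3 - C²/3) = 4 - C/3 - C²/3)
x(Z) = -8/3 + Z (x(Z) = Z + (4 - ⅓*4 - ⅓*4²) = Z + (4 - 4/3 - ⅓*16) = Z + (4 - 4/3 - 16/3) = Z - 8/3 = -8/3 + Z)
((x(8) + 166) + g(20, 0))² = (((-8/3 + 8) + 166) + 7/9)² = ((16/3 + 166) + 7/9)² = (514/3 + 7/9)² = (1549/9)² = 2399401/81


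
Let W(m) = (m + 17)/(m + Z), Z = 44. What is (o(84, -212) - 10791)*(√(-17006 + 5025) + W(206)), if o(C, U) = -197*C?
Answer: -6096597/250 - 27339*I*√11981 ≈ -24386.0 - 2.9925e+6*I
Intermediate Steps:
W(m) = (17 + m)/(44 + m) (W(m) = (m + 17)/(m + 44) = (17 + m)/(44 + m))
(o(84, -212) - 10791)*(√(-17006 + 5025) + W(206)) = (-197*84 - 10791)*(√(-17006 + 5025) + (17 + 206)/(44 + 206)) = (-16548 - 10791)*(√(-11981) + 223/250) = -27339*(I*√11981 + (1/250)*223) = -27339*(I*√11981 + 223/250) = -27339*(223/250 + I*√11981) = -6096597/250 - 27339*I*√11981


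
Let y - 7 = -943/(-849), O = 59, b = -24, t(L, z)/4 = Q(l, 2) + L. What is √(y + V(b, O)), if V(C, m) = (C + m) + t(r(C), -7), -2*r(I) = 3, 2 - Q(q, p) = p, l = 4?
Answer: 7*√545907/849 ≈ 6.0919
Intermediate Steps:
Q(q, p) = 2 - p
r(I) = -3/2 (r(I) = -½*3 = -3/2)
t(L, z) = 4*L (t(L, z) = 4*((2 - 1*2) + L) = 4*((2 - 2) + L) = 4*(0 + L) = 4*L)
V(C, m) = -6 + C + m (V(C, m) = (C + m) + 4*(-3/2) = (C + m) - 6 = -6 + C + m)
y = 6886/849 (y = 7 - 943/(-849) = 7 - 943*(-1/849) = 7 + 943/849 = 6886/849 ≈ 8.1107)
√(y + V(b, O)) = √(6886/849 + (-6 - 24 + 59)) = √(6886/849 + 29) = √(31507/849) = 7*√545907/849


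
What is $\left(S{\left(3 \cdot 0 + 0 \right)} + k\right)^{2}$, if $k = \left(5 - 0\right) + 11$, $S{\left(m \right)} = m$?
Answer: $256$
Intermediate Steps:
$k = 16$ ($k = \left(5 + 0\right) + 11 = 5 + 11 = 16$)
$\left(S{\left(3 \cdot 0 + 0 \right)} + k\right)^{2} = \left(\left(3 \cdot 0 + 0\right) + 16\right)^{2} = \left(\left(0 + 0\right) + 16\right)^{2} = \left(0 + 16\right)^{2} = 16^{2} = 256$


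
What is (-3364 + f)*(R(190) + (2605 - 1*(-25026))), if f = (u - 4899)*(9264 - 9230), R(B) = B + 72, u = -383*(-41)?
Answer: 10152270996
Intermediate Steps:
u = 15703
R(B) = 72 + B
f = 367336 (f = (15703 - 4899)*(9264 - 9230) = 10804*34 = 367336)
(-3364 + f)*(R(190) + (2605 - 1*(-25026))) = (-3364 + 367336)*((72 + 190) + (2605 - 1*(-25026))) = 363972*(262 + (2605 + 25026)) = 363972*(262 + 27631) = 363972*27893 = 10152270996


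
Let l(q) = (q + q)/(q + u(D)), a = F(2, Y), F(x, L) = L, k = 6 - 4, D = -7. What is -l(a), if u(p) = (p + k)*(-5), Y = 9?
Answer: -9/17 ≈ -0.52941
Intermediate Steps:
k = 2
u(p) = -10 - 5*p (u(p) = (p + 2)*(-5) = (2 + p)*(-5) = -10 - 5*p)
a = 9
l(q) = 2*q/(25 + q) (l(q) = (q + q)/(q + (-10 - 5*(-7))) = (2*q)/(q + (-10 + 35)) = (2*q)/(q + 25) = (2*q)/(25 + q) = 2*q/(25 + q))
-l(a) = -2*9/(25 + 9) = -2*9/34 = -1*9/17 = -9/17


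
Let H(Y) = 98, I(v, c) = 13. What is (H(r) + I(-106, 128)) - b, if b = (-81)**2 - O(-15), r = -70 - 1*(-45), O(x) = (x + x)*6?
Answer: -6630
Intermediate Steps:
O(x) = 12*x (O(x) = (2*x)*6 = 12*x)
r = -25 (r = -70 + 45 = -25)
b = 6741 (b = (-81)**2 - 12*(-15) = 6561 - 1*(-180) = 6561 + 180 = 6741)
(H(r) + I(-106, 128)) - b = (98 + 13) - 1*6741 = 111 - 6741 = -6630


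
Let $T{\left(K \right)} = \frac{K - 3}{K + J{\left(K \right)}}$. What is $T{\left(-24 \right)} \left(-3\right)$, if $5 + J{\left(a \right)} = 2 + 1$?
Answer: $- \frac{81}{26} \approx -3.1154$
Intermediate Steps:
$J{\left(a \right)} = -2$ ($J{\left(a \right)} = -5 + \left(2 + 1\right) = -5 + 3 = -2$)
$T{\left(K \right)} = \frac{-3 + K}{-2 + K}$ ($T{\left(K \right)} = \frac{K - 3}{K - 2} = \frac{-3 + K}{-2 + K}$)
$T{\left(-24 \right)} \left(-3\right) = \frac{-3 - 24}{-2 - 24} \left(-3\right) = \frac{1}{-26} \left(-27\right) \left(-3\right) = \left(- \frac{1}{26}\right) \left(-27\right) \left(-3\right) = \frac{27}{26} \left(-3\right) = - \frac{81}{26}$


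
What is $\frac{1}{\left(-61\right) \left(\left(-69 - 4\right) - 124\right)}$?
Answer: $\frac{1}{12017} \approx 8.3215 \cdot 10^{-5}$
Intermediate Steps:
$\frac{1}{\left(-61\right) \left(\left(-69 - 4\right) - 124\right)} = \frac{1}{\left(-61\right) \left(-73 - 124\right)} = \frac{1}{\left(-61\right) \left(-197\right)} = \frac{1}{12017}$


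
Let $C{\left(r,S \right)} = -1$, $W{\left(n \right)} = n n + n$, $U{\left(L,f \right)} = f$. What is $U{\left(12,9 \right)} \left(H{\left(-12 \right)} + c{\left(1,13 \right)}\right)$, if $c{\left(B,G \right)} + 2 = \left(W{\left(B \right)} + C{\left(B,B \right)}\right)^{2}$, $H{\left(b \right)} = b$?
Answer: $-117$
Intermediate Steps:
$W{\left(n \right)} = n + n^{2}$ ($W{\left(n \right)} = n^{2} + n = n + n^{2}$)
$c{\left(B,G \right)} = -2 + \left(-1 + B \left(1 + B\right)\right)^{2}$ ($c{\left(B,G \right)} = -2 + \left(B \left(1 + B\right) - 1\right)^{2} = -2 + \left(-1 + B \left(1 + B\right)\right)^{2}$)
$U{\left(12,9 \right)} \left(H{\left(-12 \right)} + c{\left(1,13 \right)}\right) = 9 \left(-12 - \left(2 - \left(-1 + 1 \left(1 + 1\right)\right)^{2}\right)\right) = 9 \left(-12 - \left(2 - \left(-1 + 1 \cdot 2\right)^{2}\right)\right) = 9 \left(-12 - \left(2 - \left(-1 + 2\right)^{2}\right)\right) = 9 \left(-12 - \left(2 - 1^{2}\right)\right) = 9 \left(-12 + \left(-2 + 1\right)\right) = 9 \left(-12 - 1\right) = 9 \left(-13\right) = -117$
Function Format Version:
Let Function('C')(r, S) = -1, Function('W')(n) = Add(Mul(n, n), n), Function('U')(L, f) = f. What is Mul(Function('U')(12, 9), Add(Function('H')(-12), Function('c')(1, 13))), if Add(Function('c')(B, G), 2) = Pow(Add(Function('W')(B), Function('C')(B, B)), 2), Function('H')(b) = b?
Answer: -117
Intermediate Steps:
Function('W')(n) = Add(n, Pow(n, 2)) (Function('W')(n) = Add(Pow(n, 2), n) = Add(n, Pow(n, 2)))
Function('c')(B, G) = Add(-2, Pow(Add(-1, Mul(B, Add(1, B))), 2)) (Function('c')(B, G) = Add(-2, Pow(Add(Mul(B, Add(1, B)), -1), 2)) = Add(-2, Pow(Add(-1, Mul(B, Add(1, B))), 2)))
Mul(Function('U')(12, 9), Add(Function('H')(-12), Function('c')(1, 13))) = Mul(9, Add(-12, Add(-2, Pow(Add(-1, Mul(1, Add(1, 1))), 2)))) = Mul(9, Add(-12, Add(-2, Pow(Add(-1, Mul(1, 2)), 2)))) = Mul(9, Add(-12, Add(-2, Pow(Add(-1, 2), 2)))) = Mul(9, Add(-12, Add(-2, Pow(1, 2)))) = Mul(9, Add(-12, Add(-2, 1))) = Mul(9, Add(-12, -1)) = Mul(9, -13) = -117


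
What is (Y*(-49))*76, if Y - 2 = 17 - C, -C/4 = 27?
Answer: -472948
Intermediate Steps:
C = -108 (C = -4*27 = -108)
Y = 127 (Y = 2 + (17 - 1*(-108)) = 2 + (17 + 108) = 2 + 125 = 127)
(Y*(-49))*76 = (127*(-49))*76 = -6223*76 = -472948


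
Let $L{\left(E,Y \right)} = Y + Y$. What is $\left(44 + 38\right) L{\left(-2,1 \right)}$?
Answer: $164$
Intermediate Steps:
$L{\left(E,Y \right)} = 2 Y$
$\left(44 + 38\right) L{\left(-2,1 \right)} = \left(44 + 38\right) 2 \cdot 1 = 82 \cdot 2 = 164$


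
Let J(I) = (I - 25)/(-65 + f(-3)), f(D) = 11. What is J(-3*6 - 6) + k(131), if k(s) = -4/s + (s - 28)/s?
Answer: 11765/7074 ≈ 1.6631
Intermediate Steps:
k(s) = -4/s + (-28 + s)/s
J(I) = 25/54 - I/54 (J(I) = (I - 25)/(-65 + 11) = (-25 + I)/(-54) = (-25 + I)*(-1/54) = 25/54 - I/54)
J(-3*6 - 6) + k(131) = (25/54 - (-3*6 - 6)/54) + (-32 + 131)/131 = (25/54 - (-18 - 6)/54) + (1/131)*99 = (25/54 - 1/54*(-24)) + 99/131 = (25/54 + 4/9) + 99/131 = 49/54 + 99/131 = 11765/7074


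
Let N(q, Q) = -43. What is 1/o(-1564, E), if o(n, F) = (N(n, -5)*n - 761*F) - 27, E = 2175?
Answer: -1/1587950 ≈ -6.2974e-7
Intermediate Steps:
o(n, F) = -27 - 761*F - 43*n (o(n, F) = (-43*n - 761*F) - 27 = (-761*F - 43*n) - 27 = -27 - 761*F - 43*n)
1/o(-1564, E) = 1/(-27 - 761*2175 - 43*(-1564)) = 1/(-27 - 1655175 + 67252) = 1/(-1587950) = -1/1587950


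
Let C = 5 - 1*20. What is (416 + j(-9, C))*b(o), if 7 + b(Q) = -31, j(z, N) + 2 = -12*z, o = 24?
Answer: -19836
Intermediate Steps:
C = -15 (C = 5 - 20 = -15)
j(z, N) = -2 - 12*z
b(Q) = -38 (b(Q) = -7 - 31 = -38)
(416 + j(-9, C))*b(o) = (416 + (-2 - 12*(-9)))*(-38) = (416 + (-2 + 108))*(-38) = (416 + 106)*(-38) = 522*(-38) = -19836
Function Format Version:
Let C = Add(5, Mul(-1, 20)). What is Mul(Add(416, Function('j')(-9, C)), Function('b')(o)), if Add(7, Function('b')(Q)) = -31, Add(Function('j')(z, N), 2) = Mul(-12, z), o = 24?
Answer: -19836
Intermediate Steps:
C = -15 (C = Add(5, -20) = -15)
Function('j')(z, N) = Add(-2, Mul(-12, z))
Function('b')(Q) = -38 (Function('b')(Q) = Add(-7, -31) = -38)
Mul(Add(416, Function('j')(-9, C)), Function('b')(o)) = Mul(Add(416, Add(-2, Mul(-12, -9))), -38) = Mul(Add(416, Add(-2, 108)), -38) = Mul(Add(416, 106), -38) = Mul(522, -38) = -19836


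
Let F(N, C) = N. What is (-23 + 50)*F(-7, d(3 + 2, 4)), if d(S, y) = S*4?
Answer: -189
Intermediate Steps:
d(S, y) = 4*S
(-23 + 50)*F(-7, d(3 + 2, 4)) = (-23 + 50)*(-7) = 27*(-7) = -189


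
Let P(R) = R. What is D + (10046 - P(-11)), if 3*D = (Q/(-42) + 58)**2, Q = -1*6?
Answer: 1644028/147 ≈ 11184.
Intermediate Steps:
Q = -6
D = 165649/147 (D = (-6/(-42) + 58)**2/3 = (-6*(-1/42) + 58)**2/3 = (1/7 + 58)**2/3 = (407/7)**2/3 = (1/3)*(165649/49) = 165649/147 ≈ 1126.9)
D + (10046 - P(-11)) = 165649/147 + (10046 - 1*(-11)) = 165649/147 + (10046 + 11) = 165649/147 + 10057 = 1644028/147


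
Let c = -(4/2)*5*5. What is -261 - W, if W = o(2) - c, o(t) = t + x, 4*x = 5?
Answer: -1257/4 ≈ -314.25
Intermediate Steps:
x = 5/4 (x = (1/4)*5 = 5/4 ≈ 1.2500)
o(t) = 5/4 + t (o(t) = t + 5/4 = 5/4 + t)
c = -50 (c = -(4*(1/2))*5*5 = -2*5*5 = -10*5 = -1*50 = -50)
W = 213/4 (W = (5/4 + 2) - 1*(-50) = 13/4 + 50 = 213/4 ≈ 53.250)
-261 - W = -261 - 1*213/4 = -261 - 213/4 = -1257/4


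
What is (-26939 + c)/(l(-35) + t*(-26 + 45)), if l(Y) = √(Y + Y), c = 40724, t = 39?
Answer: 10214685/549151 - 13785*I*√70/549151 ≈ 18.601 - 0.21002*I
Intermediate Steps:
l(Y) = √2*√Y (l(Y) = √(2*Y) = √2*√Y)
(-26939 + c)/(l(-35) + t*(-26 + 45)) = (-26939 + 40724)/(√2*√(-35) + 39*(-26 + 45)) = 13785/(√2*(I*√35) + 39*19) = 13785/(I*√70 + 741) = 13785/(741 + I*√70)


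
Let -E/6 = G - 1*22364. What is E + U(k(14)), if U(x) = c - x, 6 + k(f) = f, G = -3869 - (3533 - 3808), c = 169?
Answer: 155909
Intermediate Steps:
G = -3594 (G = -3869 - 1*(-275) = -3869 + 275 = -3594)
k(f) = -6 + f
U(x) = 169 - x
E = 155748 (E = -6*(-3594 - 1*22364) = -6*(-3594 - 22364) = -6*(-25958) = 155748)
E + U(k(14)) = 155748 + (169 - (-6 + 14)) = 155748 + (169 - 1*8) = 155748 + (169 - 8) = 155748 + 161 = 155909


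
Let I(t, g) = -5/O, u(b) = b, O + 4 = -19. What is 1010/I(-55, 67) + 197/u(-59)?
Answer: 273917/59 ≈ 4642.7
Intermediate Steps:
O = -23 (O = -4 - 19 = -23)
I(t, g) = 5/23 (I(t, g) = -5/(-23) = -5*(-1/23) = 5/23)
1010/I(-55, 67) + 197/u(-59) = 1010/(5/23) + 197/(-59) = 1010*(23/5) + 197*(-1/59) = 4646 - 197/59 = 273917/59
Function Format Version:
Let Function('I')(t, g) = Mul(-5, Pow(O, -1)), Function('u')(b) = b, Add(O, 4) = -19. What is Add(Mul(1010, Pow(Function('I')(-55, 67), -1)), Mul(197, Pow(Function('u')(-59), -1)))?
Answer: Rational(273917, 59) ≈ 4642.7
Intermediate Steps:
O = -23 (O = Add(-4, -19) = -23)
Function('I')(t, g) = Rational(5, 23) (Function('I')(t, g) = Mul(-5, Pow(-23, -1)) = Mul(-5, Rational(-1, 23)) = Rational(5, 23))
Add(Mul(1010, Pow(Function('I')(-55, 67), -1)), Mul(197, Pow(Function('u')(-59), -1))) = Add(Mul(1010, Pow(Rational(5, 23), -1)), Mul(197, Pow(-59, -1))) = Add(Mul(1010, Rational(23, 5)), Mul(197, Rational(-1, 59))) = Add(4646, Rational(-197, 59)) = Rational(273917, 59)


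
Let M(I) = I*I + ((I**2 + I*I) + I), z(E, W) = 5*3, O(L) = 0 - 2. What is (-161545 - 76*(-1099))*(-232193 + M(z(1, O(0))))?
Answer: 18062095563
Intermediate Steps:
O(L) = -2
z(E, W) = 15
M(I) = I + 3*I**2 (M(I) = I**2 + ((I**2 + I**2) + I) = I**2 + (2*I**2 + I) = I**2 + (I + 2*I**2) = I + 3*I**2)
(-161545 - 76*(-1099))*(-232193 + M(z(1, O(0)))) = (-161545 - 76*(-1099))*(-232193 + 15*(1 + 3*15)) = (-161545 + 83524)*(-232193 + 15*(1 + 45)) = -78021*(-232193 + 15*46) = -78021*(-232193 + 690) = -78021*(-231503) = 18062095563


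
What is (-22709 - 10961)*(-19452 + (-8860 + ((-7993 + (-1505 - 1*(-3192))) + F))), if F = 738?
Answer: 1140739600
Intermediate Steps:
(-22709 - 10961)*(-19452 + (-8860 + ((-7993 + (-1505 - 1*(-3192))) + F))) = (-22709 - 10961)*(-19452 + (-8860 + ((-7993 + (-1505 - 1*(-3192))) + 738))) = -33670*(-19452 + (-8860 + ((-7993 + (-1505 + 3192)) + 738))) = -33670*(-19452 + (-8860 + ((-7993 + 1687) + 738))) = -33670*(-19452 + (-8860 + (-6306 + 738))) = -33670*(-19452 + (-8860 - 5568)) = -33670*(-19452 - 14428) = -33670*(-33880) = 1140739600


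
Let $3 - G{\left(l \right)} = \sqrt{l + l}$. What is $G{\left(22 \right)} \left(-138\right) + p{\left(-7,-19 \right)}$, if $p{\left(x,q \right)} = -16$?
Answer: $-430 + 276 \sqrt{11} \approx 485.39$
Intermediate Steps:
$G{\left(l \right)} = 3 - \sqrt{2} \sqrt{l}$ ($G{\left(l \right)} = 3 - \sqrt{l + l} = 3 - \sqrt{2 l} = 3 - \sqrt{2} \sqrt{l}$)
$G{\left(22 \right)} \left(-138\right) + p{\left(-7,-19 \right)} = \left(3 - \sqrt{2} \sqrt{22}\right) \left(-138\right) - 16 = \left(3 - 2 \sqrt{11}\right) \left(-138\right) - 16 = \left(-414 + 276 \sqrt{11}\right) - 16 = -430 + 276 \sqrt{11}$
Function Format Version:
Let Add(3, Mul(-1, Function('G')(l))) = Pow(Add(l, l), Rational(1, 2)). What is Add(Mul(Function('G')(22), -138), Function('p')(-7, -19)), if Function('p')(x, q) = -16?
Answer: Add(-430, Mul(276, Pow(11, Rational(1, 2)))) ≈ 485.39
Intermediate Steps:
Function('G')(l) = Add(3, Mul(-1, Pow(2, Rational(1, 2)), Pow(l, Rational(1, 2)))) (Function('G')(l) = Add(3, Mul(-1, Pow(Add(l, l), Rational(1, 2)))) = Add(3, Mul(-1, Pow(Mul(2, l), Rational(1, 2)))) = Add(3, Mul(-1, Mul(Pow(2, Rational(1, 2)), Pow(l, Rational(1, 2))))) = Add(3, Mul(-1, Pow(2, Rational(1, 2)), Pow(l, Rational(1, 2)))))
Add(Mul(Function('G')(22), -138), Function('p')(-7, -19)) = Add(Mul(Add(3, Mul(-1, Pow(2, Rational(1, 2)), Pow(22, Rational(1, 2)))), -138), -16) = Add(Mul(Add(3, Mul(-2, Pow(11, Rational(1, 2)))), -138), -16) = Add(Add(-414, Mul(276, Pow(11, Rational(1, 2)))), -16) = Add(-430, Mul(276, Pow(11, Rational(1, 2))))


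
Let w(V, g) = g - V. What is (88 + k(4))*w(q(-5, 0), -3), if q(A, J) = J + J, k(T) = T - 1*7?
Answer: -255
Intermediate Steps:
k(T) = -7 + T (k(T) = T - 7 = -7 + T)
q(A, J) = 2*J
(88 + k(4))*w(q(-5, 0), -3) = (88 + (-7 + 4))*(-3 - 2*0) = (88 - 3)*(-3 - 1*0) = 85*(-3 + 0) = 85*(-3) = -255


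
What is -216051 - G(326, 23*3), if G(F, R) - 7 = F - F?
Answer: -216058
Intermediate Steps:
G(F, R) = 7 (G(F, R) = 7 + (F - F) = 7 + 0 = 7)
-216051 - G(326, 23*3) = -216051 - 1*7 = -216051 - 7 = -216058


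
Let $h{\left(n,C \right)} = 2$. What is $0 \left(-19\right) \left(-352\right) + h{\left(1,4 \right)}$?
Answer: $2$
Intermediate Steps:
$0 \left(-19\right) \left(-352\right) + h{\left(1,4 \right)} = 0 \left(-19\right) \left(-352\right) + 2 = 0 \left(-352\right) + 2 = 0 + 2 = 2$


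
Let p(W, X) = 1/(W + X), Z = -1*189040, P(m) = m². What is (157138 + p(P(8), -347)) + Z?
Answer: -9028267/283 ≈ -31902.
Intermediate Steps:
Z = -189040
(157138 + p(P(8), -347)) + Z = (157138 + 1/(8² - 347)) - 189040 = (157138 + 1/(64 - 347)) - 189040 = (157138 + 1/(-283)) - 189040 = (157138 - 1/283) - 189040 = 44470053/283 - 189040 = -9028267/283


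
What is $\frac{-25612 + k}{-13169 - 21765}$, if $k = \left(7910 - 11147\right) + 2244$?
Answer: $\frac{26605}{34934} \approx 0.76158$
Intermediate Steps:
$k = -993$ ($k = -3237 + 2244 = -993$)
$\frac{-25612 + k}{-13169 - 21765} = \frac{-25612 - 993}{-13169 - 21765} = - \frac{26605}{-34934} = \left(-26605\right) \left(- \frac{1}{34934}\right) = \frac{26605}{34934}$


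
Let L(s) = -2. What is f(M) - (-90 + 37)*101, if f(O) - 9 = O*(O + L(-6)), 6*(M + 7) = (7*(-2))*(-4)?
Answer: 48265/9 ≈ 5362.8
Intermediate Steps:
M = 7/3 (M = -7 + ((7*(-2))*(-4))/6 = -7 + (-14*(-4))/6 = -7 + (⅙)*56 = -7 + 28/3 = 7/3 ≈ 2.3333)
f(O) = 9 + O*(-2 + O) (f(O) = 9 + O*(O - 2) = 9 + O*(-2 + O))
f(M) - (-90 + 37)*101 = (9 + (7/3)² - 2*7/3) - (-90 + 37)*101 = (9 + 49/9 - 14/3) - (-53)*101 = 88/9 - 1*(-5353) = 88/9 + 5353 = 48265/9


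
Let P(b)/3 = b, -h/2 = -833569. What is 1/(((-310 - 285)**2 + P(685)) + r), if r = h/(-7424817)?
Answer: 7424817/2643827170222 ≈ 2.8084e-6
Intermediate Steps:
h = 1667138 (h = -2*(-833569) = 1667138)
P(b) = 3*b
r = -1667138/7424817 (r = 1667138/(-7424817) = 1667138*(-1/7424817) = -1667138/7424817 ≈ -0.22454)
1/(((-310 - 285)**2 + P(685)) + r) = 1/(((-310 - 285)**2 + 3*685) - 1667138/7424817) = 1/(((-595)**2 + 2055) - 1667138/7424817) = 1/((354025 + 2055) - 1667138/7424817) = 1/(356080 - 1667138/7424817) = 1/(2643827170222/7424817) = 7424817/2643827170222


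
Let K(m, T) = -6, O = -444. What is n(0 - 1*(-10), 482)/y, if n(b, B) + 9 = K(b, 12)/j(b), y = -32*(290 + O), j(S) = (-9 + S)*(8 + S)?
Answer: -1/528 ≈ -0.0018939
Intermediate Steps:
y = 4928 (y = -32*(290 - 444) = -32*(-154) = 4928)
n(b, B) = -9 - 6/(-72 + b² - b)
n(0 - 1*(-10), 482)/y = (-9 + 6/(72 + (0 - 1*(-10)) - (0 - 1*(-10))²))/4928 = (-9 + 6/(72 + (0 + 10) - (0 + 10)²))*(1/4928) = (-9 + 6/(72 + 10 - 1*10²))*(1/4928) = (-9 + 6/(72 + 10 - 1*100))*(1/4928) = (-9 + 6/(72 + 10 - 100))*(1/4928) = (-9 + 6/(-18))*(1/4928) = (-9 + 6*(-1/18))*(1/4928) = (-9 - ⅓)*(1/4928) = -28/3*1/4928 = -1/528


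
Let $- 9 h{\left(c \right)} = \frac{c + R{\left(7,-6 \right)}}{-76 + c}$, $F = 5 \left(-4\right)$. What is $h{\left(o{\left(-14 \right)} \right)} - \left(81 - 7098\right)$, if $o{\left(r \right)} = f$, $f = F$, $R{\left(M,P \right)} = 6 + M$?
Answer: $\frac{6062681}{864} \approx 7017.0$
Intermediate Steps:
$F = -20$
$f = -20$
$o{\left(r \right)} = -20$
$h{\left(c \right)} = - \frac{13 + c}{9 \left(-76 + c\right)}$ ($h{\left(c \right)} = - \frac{\left(c + \left(6 + 7\right)\right) \frac{1}{-76 + c}}{9} = - \frac{\left(c + 13\right) \frac{1}{-76 + c}}{9} = - \frac{\left(13 + c\right) \frac{1}{-76 + c}}{9} = - \frac{\frac{1}{-76 + c} \left(13 + c\right)}{9} = - \frac{13 + c}{9 \left(-76 + c\right)}$)
$h{\left(o{\left(-14 \right)} \right)} - \left(81 - 7098\right) = \frac{-13 - -20}{9 \left(-76 - 20\right)} - \left(81 - 7098\right) = \frac{-13 + 20}{9 \left(-96\right)} - \left(81 - 7098\right) = \frac{1}{9} \left(- \frac{1}{96}\right) 7 - -7017 = - \frac{7}{864} + 7017 = \frac{6062681}{864}$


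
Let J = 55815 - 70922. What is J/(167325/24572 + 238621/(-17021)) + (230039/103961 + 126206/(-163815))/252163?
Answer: 27133716677619035002465062733/12949235411359491837293415 ≈ 2095.4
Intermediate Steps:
J = -15107
J/(167325/24572 + 238621/(-17021)) + (230039/103961 + 126206/(-163815))/252163 = -15107/(167325/24572 + 238621/(-17021)) + (230039/103961 + 126206/(-163815))/252163 = -15107/(167325*(1/24572) + 238621*(-1/17021)) + (230039*(1/103961) + 126206*(-1/163815))*(1/252163) = -15107/(167325/24572 - 238621/17021) + (230039/103961 - 126206/163815)*(1/252163) = -15107/(-3015356387/418240012) + (24563336819/17030371215)*(1/252163) = -15107*(-418240012/3015356387) + 24563336819/4294429496688045 = 6318351861284/3015356387 + 24563336819/4294429496688045 = 27133716677619035002465062733/12949235411359491837293415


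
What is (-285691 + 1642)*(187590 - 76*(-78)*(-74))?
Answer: 71319591018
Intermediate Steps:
(-285691 + 1642)*(187590 - 76*(-78)*(-74)) = -284049*(187590 + 5928*(-74)) = -284049*(187590 - 438672) = -284049*(-251082) = 71319591018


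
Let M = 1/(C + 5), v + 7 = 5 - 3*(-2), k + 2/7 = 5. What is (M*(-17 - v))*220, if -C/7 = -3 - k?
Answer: -4620/59 ≈ -78.305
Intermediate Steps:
k = 33/7 (k = -2/7 + 5 = 33/7 ≈ 4.7143)
C = 54 (C = -7*(-3 - 1*33/7) = -7*(-3 - 33/7) = -7*(-54/7) = 54)
v = 4 (v = -7 + (5 - 3*(-2)) = -7 + (5 + 6) = -7 + 11 = 4)
M = 1/59 (M = 1/(54 + 5) = 1/59 ≈ 0.016949)
(M*(-17 - v))*220 = ((-17 - 1*4)/59)*220 = ((-17 - 4)/59)*220 = ((1/59)*(-21))*220 = -21/59*220 = -4620/59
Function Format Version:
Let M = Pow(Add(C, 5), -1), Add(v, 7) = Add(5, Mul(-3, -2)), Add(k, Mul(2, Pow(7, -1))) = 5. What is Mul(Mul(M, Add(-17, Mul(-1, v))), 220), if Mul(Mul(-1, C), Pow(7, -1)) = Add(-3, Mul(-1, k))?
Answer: Rational(-4620, 59) ≈ -78.305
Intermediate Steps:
k = Rational(33, 7) (k = Add(Rational(-2, 7), 5) = Rational(33, 7) ≈ 4.7143)
C = 54 (C = Mul(-7, Add(-3, Mul(-1, Rational(33, 7)))) = Mul(-7, Add(-3, Rational(-33, 7))) = Mul(-7, Rational(-54, 7)) = 54)
v = 4 (v = Add(-7, Add(5, Mul(-3, -2))) = Add(-7, Add(5, 6)) = Add(-7, 11) = 4)
M = Rational(1, 59) (M = Pow(Add(54, 5), -1) = Pow(59, -1) = Rational(1, 59) ≈ 0.016949)
Mul(Mul(M, Add(-17, Mul(-1, v))), 220) = Mul(Mul(Rational(1, 59), Add(-17, Mul(-1, 4))), 220) = Mul(Mul(Rational(1, 59), Add(-17, -4)), 220) = Mul(Mul(Rational(1, 59), -21), 220) = Mul(Rational(-21, 59), 220) = Rational(-4620, 59)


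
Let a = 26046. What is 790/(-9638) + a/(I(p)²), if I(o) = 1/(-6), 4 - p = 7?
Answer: 57197011/61 ≈ 9.3766e+5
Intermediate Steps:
p = -3 (p = 4 - 1*7 = 4 - 7 = -3)
I(o) = -⅙
790/(-9638) + a/(I(p)²) = 790/(-9638) + 26046/((-⅙)²) = 790*(-1/9638) + 26046/(1/36) = -5/61 + 26046*36 = -5/61 + 937656 = 57197011/61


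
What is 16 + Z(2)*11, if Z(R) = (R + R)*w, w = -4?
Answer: -160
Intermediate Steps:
Z(R) = -8*R (Z(R) = (R + R)*(-4) = (2*R)*(-4) = -8*R)
16 + Z(2)*11 = 16 - 8*2*11 = 16 - 16*11 = 16 - 176 = -160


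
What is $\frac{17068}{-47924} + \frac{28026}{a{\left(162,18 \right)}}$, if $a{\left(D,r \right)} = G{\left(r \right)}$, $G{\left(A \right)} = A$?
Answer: $\frac{18650150}{11981} \approx 1556.6$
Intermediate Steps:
$a{\left(D,r \right)} = r$
$\frac{17068}{-47924} + \frac{28026}{a{\left(162,18 \right)}} = \frac{17068}{-47924} + \frac{28026}{18} = 17068 \left(- \frac{1}{47924}\right) + 28026 \cdot \frac{1}{18} = - \frac{4267}{11981} + 1557 = \frac{18650150}{11981}$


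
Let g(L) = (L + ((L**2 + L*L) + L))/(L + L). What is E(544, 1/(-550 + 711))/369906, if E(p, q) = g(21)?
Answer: 11/184953 ≈ 5.9475e-5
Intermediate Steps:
g(L) = (2*L + 2*L**2)/(2*L) (g(L) = (L + ((L**2 + L**2) + L))/((2*L)) = (L + (2*L**2 + L))*(1/(2*L)) = (L + (L + 2*L**2))*(1/(2*L)) = (2*L + 2*L**2)*(1/(2*L)) = (2*L + 2*L**2)/(2*L))
E(p, q) = 22 (E(p, q) = 1 + 21 = 22)
E(544, 1/(-550 + 711))/369906 = 22/369906 = 22*(1/369906) = 11/184953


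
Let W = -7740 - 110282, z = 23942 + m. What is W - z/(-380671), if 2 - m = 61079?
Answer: -44927589897/380671 ≈ -1.1802e+5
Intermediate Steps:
m = -61077 (m = 2 - 1*61079 = 2 - 61079 = -61077)
z = -37135 (z = 23942 - 61077 = -37135)
W = -118022
W - z/(-380671) = -118022 - (-37135)/(-380671) = -118022 - (-37135)*(-1)/380671 = -118022 - 1*37135/380671 = -118022 - 37135/380671 = -44927589897/380671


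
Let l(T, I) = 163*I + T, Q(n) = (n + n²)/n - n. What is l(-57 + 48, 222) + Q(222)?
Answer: 36178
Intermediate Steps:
Q(n) = -n + (n + n²)/n (Q(n) = (n + n²)/n - n = -n + (n + n²)/n)
l(T, I) = T + 163*I
l(-57 + 48, 222) + Q(222) = ((-57 + 48) + 163*222) + 1 = (-9 + 36186) + 1 = 36177 + 1 = 36178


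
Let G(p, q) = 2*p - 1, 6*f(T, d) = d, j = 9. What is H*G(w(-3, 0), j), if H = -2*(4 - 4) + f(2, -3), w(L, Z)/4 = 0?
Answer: ½ ≈ 0.50000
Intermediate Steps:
w(L, Z) = 0 (w(L, Z) = 4*0 = 0)
f(T, d) = d/6
G(p, q) = -1 + 2*p
H = -½ (H = -2*(4 - 4) + (⅙)*(-3) = -2*0 - ½ = 0 - ½ = -½ ≈ -0.50000)
H*G(w(-3, 0), j) = -(-1 + 2*0)/2 = -(-1 + 0)/2 = -½*(-1) = ½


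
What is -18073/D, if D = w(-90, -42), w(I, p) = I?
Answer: 18073/90 ≈ 200.81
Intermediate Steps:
D = -90
-18073/D = -18073/(-90) = -18073*(-1/90) = 18073/90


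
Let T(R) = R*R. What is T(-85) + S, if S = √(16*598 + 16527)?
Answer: 7225 + √26095 ≈ 7386.5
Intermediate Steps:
T(R) = R²
S = √26095 (S = √(9568 + 16527) = √26095 ≈ 161.54)
T(-85) + S = (-85)² + √26095 = 7225 + √26095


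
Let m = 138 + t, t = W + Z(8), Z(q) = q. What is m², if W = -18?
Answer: 16384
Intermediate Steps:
t = -10 (t = -18 + 8 = -10)
m = 128 (m = 138 - 10 = 128)
m² = 128² = 16384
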